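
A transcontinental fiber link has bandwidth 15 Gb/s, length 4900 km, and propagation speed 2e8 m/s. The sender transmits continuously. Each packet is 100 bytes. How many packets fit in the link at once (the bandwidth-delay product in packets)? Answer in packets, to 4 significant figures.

459400 packets

Propagation delay = 4900000 / 200000000 = 0.0245 s.
BDP = R × t_prop = 15000000000 × 0.0245 = 367500000 bits.
In packets of 800 bits: 459400 packets.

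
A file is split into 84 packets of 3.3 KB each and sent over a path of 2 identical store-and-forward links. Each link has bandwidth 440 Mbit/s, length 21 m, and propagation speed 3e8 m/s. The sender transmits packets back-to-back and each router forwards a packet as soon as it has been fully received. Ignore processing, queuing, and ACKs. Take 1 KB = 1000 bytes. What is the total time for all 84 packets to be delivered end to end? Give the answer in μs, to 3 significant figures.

5100 μs

Per-hop transmission t_tx = L/R = 26400/440000000 = 60 μs.
Per-hop propagation t_prop = 21/300000000 = 0.07 μs.
Pipeline fill: first packet needs 2·t_tx to clear all hops; remaining 83 packets each add one t_tx.
Total = (2+84-1)·t_tx + 2·t_prop = 85·60 + 2·0.07 = 5100 μs.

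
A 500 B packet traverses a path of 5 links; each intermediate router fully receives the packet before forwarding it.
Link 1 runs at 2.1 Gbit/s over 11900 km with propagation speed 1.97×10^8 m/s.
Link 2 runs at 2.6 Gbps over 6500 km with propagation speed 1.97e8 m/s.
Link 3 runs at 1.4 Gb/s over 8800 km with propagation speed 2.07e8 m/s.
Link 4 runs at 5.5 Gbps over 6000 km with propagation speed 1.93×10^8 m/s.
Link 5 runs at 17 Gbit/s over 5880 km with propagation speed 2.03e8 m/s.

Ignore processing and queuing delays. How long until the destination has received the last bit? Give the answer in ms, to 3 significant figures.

L = 500 × 8 = 4000 bits.
Transmission delays (L/R per hop): 0.00190476, 0.00153846, 0.00285714, 0.000727273, 0.000235294 ms; sum = 0.00726293 ms.
Propagation delays (d/s per hop): 60.4061, 32.9949, 42.5121, 31.0881, 28.9655 ms; sum = 195.967 ms.
End-to-end = 196 ms.

196 ms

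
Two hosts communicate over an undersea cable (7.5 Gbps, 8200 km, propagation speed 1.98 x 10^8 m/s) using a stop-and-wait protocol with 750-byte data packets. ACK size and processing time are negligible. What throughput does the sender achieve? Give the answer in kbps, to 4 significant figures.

72.44 kbps

t_tx = L/R = 6000/7500000000 = 8e-07 s.
t_prop = 8200000/198000000 = 0.0414141 s; RTT = 0.0828283 s.
Cycle = t_tx + RTT = 0.0828291 s.
Throughput = L / cycle = 6000 / 0.0828291 = 72.44 kbps.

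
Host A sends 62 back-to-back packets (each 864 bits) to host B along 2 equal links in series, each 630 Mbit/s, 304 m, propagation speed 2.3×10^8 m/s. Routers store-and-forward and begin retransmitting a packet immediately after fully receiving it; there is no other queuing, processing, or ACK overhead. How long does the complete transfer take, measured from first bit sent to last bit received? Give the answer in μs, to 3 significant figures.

Per-hop transmission t_tx = L/R = 864/630000000 = 1.37143 μs.
Per-hop propagation t_prop = 304/2.3e+08 = 1.32174 μs.
Pipeline fill: first packet needs 2·t_tx to clear all hops; remaining 61 packets each add one t_tx.
Total = (2+62-1)·t_tx + 2·t_prop = 63·1.37143 + 2·1.32174 = 89.0 μs.

89.0 μs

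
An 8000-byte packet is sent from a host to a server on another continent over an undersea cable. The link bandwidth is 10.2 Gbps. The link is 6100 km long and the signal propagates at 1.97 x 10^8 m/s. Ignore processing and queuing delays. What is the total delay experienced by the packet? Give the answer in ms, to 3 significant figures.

L = 8000 × 8 = 64000 bits.
Transmission delay = L/R = 64000 / 10200000000 = 0.00627451 ms.
Propagation delay = d/s = 6100000 m / 197000000 m/s = 30.9645 ms.
Total = 31.0 ms.

31.0 ms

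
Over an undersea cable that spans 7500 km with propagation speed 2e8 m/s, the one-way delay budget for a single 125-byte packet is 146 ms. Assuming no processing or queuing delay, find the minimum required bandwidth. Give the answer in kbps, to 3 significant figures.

9.22 kbps

L = 1000 bits.
Propagation delay = 7500000 / 200000000 = 37.5 ms.
Transmission budget = 146 − 37.5 = 108.5 ms.
R ≥ L / t_tx = 1000 bits / 0.1085 s = 9.22 kbps.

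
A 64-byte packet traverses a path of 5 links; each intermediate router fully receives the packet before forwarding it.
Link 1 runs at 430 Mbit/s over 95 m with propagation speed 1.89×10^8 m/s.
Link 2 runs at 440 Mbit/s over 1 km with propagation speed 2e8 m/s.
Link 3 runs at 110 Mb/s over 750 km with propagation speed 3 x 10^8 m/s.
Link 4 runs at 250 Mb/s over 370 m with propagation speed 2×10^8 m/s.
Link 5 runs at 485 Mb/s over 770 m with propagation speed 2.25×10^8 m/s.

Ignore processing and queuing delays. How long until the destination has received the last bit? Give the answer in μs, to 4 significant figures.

2521 μs

L = 64 × 8 = 512 bits.
Transmission delays (L/R per hop): 1.1907, 1.16364, 4.65455, 2.048, 1.05567 μs; sum = 10.1125 μs.
Propagation delays (d/s per hop): 0.502646, 5, 2500, 1.85, 3.42222 μs; sum = 2510.77 μs.
End-to-end = 2521 μs.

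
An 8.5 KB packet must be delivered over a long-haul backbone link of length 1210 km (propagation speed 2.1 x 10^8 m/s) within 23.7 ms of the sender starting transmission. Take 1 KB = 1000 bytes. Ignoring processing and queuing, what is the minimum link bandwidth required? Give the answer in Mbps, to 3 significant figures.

L = 68000 bits.
Propagation delay = 1210000 / 210000000 = 5.7619 ms.
Transmission budget = 23.7 − 5.7619 = 17.9381 ms.
R ≥ L / t_tx = 68000 bits / 0.0179381 s = 3.79 Mbps.

3.79 Mbps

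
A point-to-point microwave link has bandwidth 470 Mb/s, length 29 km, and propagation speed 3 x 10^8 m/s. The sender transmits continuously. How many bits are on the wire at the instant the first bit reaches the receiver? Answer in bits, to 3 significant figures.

Propagation delay = 29000 / 300000000 = 9.66667e-05 s.
BDP = R × t_prop = 470000000 × 9.66667e-05 = 45433.3 bits.

45400 bits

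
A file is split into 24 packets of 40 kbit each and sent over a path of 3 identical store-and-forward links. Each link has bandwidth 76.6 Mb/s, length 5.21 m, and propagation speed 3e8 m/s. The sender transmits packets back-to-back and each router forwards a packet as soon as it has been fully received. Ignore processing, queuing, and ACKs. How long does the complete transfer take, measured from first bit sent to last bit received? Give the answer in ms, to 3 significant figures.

Per-hop transmission t_tx = L/R = 40000/76600000 = 0.522193 ms.
Per-hop propagation t_prop = 5.21/300000000 = 1.73667e-05 ms.
Pipeline fill: first packet needs 3·t_tx to clear all hops; remaining 23 packets each add one t_tx.
Total = (3+24-1)·t_tx + 3·t_prop = 26·0.522193 + 3·1.73667e-05 = 13.6 ms.

13.6 ms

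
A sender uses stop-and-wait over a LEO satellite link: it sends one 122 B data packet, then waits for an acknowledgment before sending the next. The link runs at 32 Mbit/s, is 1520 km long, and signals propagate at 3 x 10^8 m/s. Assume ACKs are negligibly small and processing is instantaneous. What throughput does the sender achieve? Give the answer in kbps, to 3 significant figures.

t_tx = L/R = 976/32000000 = 3.05e-05 s.
t_prop = 1520000/300000000 = 0.00506667 s; RTT = 0.0101333 s.
Cycle = t_tx + RTT = 0.0101638 s.
Throughput = L / cycle = 976 / 0.0101638 = 96.0 kbps.

96.0 kbps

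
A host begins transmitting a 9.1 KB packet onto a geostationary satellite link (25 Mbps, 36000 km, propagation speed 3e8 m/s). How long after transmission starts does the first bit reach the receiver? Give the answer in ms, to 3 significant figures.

First bit experiences only propagation delay: d/s = 36000000/300000000 = 120 ms.

120 ms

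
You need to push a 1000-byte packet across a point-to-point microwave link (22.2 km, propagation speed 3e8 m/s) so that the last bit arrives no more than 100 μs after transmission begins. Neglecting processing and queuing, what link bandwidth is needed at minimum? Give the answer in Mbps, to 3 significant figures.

308 Mbps

L = 8000 bits.
Propagation delay = 22200 / 300000000 = 74 μs.
Transmission budget = 100 − 74 = 26 μs.
R ≥ L / t_tx = 8000 bits / 2.6e-05 s = 308 Mbps.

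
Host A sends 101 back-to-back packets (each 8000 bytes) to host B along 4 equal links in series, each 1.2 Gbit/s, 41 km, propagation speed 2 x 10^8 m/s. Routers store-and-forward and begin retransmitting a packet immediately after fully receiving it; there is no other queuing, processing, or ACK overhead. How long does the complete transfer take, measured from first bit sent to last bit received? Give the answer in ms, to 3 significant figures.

6.37 ms

Per-hop transmission t_tx = L/R = 64000/1200000000 = 0.0533333 ms.
Per-hop propagation t_prop = 41000/200000000 = 0.205 ms.
Pipeline fill: first packet needs 4·t_tx to clear all hops; remaining 100 packets each add one t_tx.
Total = (4+101-1)·t_tx + 4·t_prop = 104·0.0533333 + 4·0.205 = 6.37 ms.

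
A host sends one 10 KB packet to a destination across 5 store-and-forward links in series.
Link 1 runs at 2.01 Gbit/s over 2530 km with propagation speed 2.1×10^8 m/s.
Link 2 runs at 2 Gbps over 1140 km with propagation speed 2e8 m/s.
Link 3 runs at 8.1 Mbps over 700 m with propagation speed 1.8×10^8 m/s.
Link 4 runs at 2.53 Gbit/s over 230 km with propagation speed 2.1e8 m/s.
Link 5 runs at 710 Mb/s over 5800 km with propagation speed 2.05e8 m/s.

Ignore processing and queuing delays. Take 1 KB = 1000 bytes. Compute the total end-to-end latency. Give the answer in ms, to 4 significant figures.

L = 80000 bits.
Transmission delays (L/R per hop): 0.039801, 0.04, 9.87654, 0.0316206, 0.112676 ms; sum = 10.1006 ms.
Propagation delays (d/s per hop): 12.0476, 5.7, 0.00388889, 1.09524, 28.2927 ms; sum = 47.1394 ms.
End-to-end = 57.24 ms.

57.24 ms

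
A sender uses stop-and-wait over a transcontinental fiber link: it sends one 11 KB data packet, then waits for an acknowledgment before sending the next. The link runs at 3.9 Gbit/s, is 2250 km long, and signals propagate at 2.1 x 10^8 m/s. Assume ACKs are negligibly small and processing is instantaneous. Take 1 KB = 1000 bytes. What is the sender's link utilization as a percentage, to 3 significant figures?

0.105 %

t_tx = L/R = 88000/3900000000 = 2.25641e-05 s.
t_prop = 2250000/210000000 = 0.0107143 s; RTT = 0.0214286 s.
Cycle = t_tx + RTT = 0.0214511 s.
Utilization = t_tx / cycle = 2.25641e-05/0.0214511 = 0.105 %.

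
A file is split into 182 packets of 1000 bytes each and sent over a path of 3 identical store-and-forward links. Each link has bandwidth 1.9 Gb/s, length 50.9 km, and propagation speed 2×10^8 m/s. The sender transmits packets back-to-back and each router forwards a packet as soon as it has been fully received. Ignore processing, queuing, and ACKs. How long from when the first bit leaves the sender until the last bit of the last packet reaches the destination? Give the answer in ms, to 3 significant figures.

1.54 ms

Per-hop transmission t_tx = L/R = 8000/1900000000 = 0.00421053 ms.
Per-hop propagation t_prop = 50900/200000000 = 0.2545 ms.
Pipeline fill: first packet needs 3·t_tx to clear all hops; remaining 181 packets each add one t_tx.
Total = (3+182-1)·t_tx + 3·t_prop = 184·0.00421053 + 3·0.2545 = 1.54 ms.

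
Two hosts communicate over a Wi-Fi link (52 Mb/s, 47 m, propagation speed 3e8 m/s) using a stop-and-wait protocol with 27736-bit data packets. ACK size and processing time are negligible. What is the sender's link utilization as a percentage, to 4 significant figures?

99.94 %

t_tx = L/R = 27736/52000000 = 0.000533385 s.
t_prop = 47/300000000 = 1.56667e-07 s; RTT = 3.13333e-07 s.
Cycle = t_tx + RTT = 0.000533698 s.
Utilization = t_tx / cycle = 0.000533385/0.000533698 = 99.94 %.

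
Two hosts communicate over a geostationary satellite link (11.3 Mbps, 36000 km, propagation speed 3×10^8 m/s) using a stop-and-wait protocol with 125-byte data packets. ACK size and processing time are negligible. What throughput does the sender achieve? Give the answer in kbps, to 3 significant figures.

t_tx = L/R = 1000/11300000 = 8.84956e-05 s.
t_prop = 36000000/300000000 = 0.12 s; RTT = 0.24 s.
Cycle = t_tx + RTT = 0.240088 s.
Throughput = L / cycle = 1000 / 0.240088 = 4.17 kbps.

4.17 kbps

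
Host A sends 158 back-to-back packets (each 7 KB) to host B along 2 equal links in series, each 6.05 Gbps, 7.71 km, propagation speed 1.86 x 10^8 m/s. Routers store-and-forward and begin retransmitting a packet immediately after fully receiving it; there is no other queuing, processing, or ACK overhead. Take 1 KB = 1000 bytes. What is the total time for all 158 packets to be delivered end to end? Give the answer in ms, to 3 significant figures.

Per-hop transmission t_tx = L/R = 56000/6050000000 = 0.0092562 ms.
Per-hop propagation t_prop = 7710/186000000 = 0.0414516 ms.
Pipeline fill: first packet needs 2·t_tx to clear all hops; remaining 157 packets each add one t_tx.
Total = (2+158-1)·t_tx + 2·t_prop = 159·0.0092562 + 2·0.0414516 = 1.55 ms.

1.55 ms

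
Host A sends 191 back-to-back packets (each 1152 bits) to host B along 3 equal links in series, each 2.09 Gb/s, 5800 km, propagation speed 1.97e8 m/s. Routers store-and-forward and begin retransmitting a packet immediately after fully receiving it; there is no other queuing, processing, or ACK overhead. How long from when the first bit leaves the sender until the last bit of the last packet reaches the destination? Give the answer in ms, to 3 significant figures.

Per-hop transmission t_tx = L/R = 1152/2.09e+09 = 0.000551196 ms.
Per-hop propagation t_prop = 5800000/197000000 = 29.4416 ms.
Pipeline fill: first packet needs 3·t_tx to clear all hops; remaining 190 packets each add one t_tx.
Total = (3+191-1)·t_tx + 3·t_prop = 193·0.000551196 + 3·29.4416 = 88.4 ms.

88.4 ms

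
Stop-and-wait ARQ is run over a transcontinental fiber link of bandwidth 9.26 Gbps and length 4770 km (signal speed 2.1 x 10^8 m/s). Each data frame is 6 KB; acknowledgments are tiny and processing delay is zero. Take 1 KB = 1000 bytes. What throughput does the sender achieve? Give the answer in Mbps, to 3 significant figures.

1.06 Mbps

t_tx = L/R = 48000/9260000000 = 5.18359e-06 s.
t_prop = 4770000/210000000 = 0.0227143 s; RTT = 0.0454286 s.
Cycle = t_tx + RTT = 0.0454338 s.
Throughput = L / cycle = 48000 / 0.0454338 = 1.06 Mbps.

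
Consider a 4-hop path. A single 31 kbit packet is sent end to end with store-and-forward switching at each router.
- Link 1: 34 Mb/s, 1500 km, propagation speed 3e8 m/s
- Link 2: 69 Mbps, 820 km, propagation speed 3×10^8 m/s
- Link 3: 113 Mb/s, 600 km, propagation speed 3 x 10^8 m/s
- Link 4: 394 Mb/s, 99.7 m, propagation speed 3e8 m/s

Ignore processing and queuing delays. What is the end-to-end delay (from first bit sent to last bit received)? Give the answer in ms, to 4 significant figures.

L = 31000 bits.
Transmission delays (L/R per hop): 0.911765, 0.449275, 0.274336, 0.0786802 ms; sum = 1.71406 ms.
Propagation delays (d/s per hop): 5, 2.73333, 2, 0.000332333 ms; sum = 9.73367 ms.
End-to-end = 11.45 ms.

11.45 ms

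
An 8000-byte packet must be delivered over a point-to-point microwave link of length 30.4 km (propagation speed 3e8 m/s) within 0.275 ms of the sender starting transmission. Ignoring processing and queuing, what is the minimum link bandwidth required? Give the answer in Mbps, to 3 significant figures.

369 Mbps

L = 64000 bits.
Propagation delay = 30400 / 300000000 = 0.101333 ms.
Transmission budget = 0.275 − 0.101333 = 0.173667 ms.
R ≥ L / t_tx = 64000 bits / 0.000173667 s = 369 Mbps.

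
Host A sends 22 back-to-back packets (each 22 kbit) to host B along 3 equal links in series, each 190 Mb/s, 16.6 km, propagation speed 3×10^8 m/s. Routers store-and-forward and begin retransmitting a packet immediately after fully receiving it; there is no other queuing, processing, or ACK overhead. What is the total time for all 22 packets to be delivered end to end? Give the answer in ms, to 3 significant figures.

Per-hop transmission t_tx = L/R = 22000/190000000 = 0.115789 ms.
Per-hop propagation t_prop = 16600/300000000 = 0.0553333 ms.
Pipeline fill: first packet needs 3·t_tx to clear all hops; remaining 21 packets each add one t_tx.
Total = (3+22-1)·t_tx + 3·t_prop = 24·0.115789 + 3·0.0553333 = 2.94 ms.

2.94 ms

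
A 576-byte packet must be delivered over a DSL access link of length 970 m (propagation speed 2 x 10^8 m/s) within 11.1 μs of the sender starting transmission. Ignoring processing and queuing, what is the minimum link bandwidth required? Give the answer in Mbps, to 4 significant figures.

L = 4608 bits.
Propagation delay = 970 / 200000000 = 4.85 μs.
Transmission budget = 11.1 − 4.85 = 6.25 μs.
R ≥ L / t_tx = 4608 bits / 6.25e-06 s = 737.3 Mbps.

737.3 Mbps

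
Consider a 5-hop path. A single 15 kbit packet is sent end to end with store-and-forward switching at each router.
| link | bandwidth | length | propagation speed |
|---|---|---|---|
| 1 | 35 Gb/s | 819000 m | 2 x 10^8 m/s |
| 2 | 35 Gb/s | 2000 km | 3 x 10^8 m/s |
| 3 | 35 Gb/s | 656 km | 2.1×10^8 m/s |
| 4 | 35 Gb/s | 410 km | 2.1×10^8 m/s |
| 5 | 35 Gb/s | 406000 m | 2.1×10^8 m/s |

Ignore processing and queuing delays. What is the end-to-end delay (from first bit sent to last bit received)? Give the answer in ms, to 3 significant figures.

L = 15000 bits.
Transmission delay per hop = L/R = 15000/35000000000 = 0.000428571 ms; 5 hops → 0.00214286 ms.
Propagation delays (d/s per hop): 4.095, 6.66667, 3.12381, 1.95238, 1.93333 ms; sum = 17.7712 ms.
End-to-end = 17.8 ms.

17.8 ms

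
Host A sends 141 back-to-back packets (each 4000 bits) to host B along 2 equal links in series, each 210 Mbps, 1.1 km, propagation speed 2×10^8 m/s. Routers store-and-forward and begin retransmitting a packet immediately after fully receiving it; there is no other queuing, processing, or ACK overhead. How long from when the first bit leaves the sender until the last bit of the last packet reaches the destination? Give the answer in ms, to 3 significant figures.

Per-hop transmission t_tx = L/R = 4000/210000000 = 0.0190476 ms.
Per-hop propagation t_prop = 1100/200000000 = 0.0055 ms.
Pipeline fill: first packet needs 2·t_tx to clear all hops; remaining 140 packets each add one t_tx.
Total = (2+141-1)·t_tx + 2·t_prop = 142·0.0190476 + 2·0.0055 = 2.72 ms.

2.72 ms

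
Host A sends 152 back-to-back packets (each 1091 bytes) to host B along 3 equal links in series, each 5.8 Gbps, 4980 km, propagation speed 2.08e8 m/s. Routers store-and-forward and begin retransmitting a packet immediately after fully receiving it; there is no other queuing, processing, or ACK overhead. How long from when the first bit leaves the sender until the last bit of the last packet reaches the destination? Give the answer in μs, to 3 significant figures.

Per-hop transmission t_tx = L/R = 8728/5800000000 = 1.50483 μs.
Per-hop propagation t_prop = 4980000/208000000 = 23942.3 μs.
Pipeline fill: first packet needs 3·t_tx to clear all hops; remaining 151 packets each add one t_tx.
Total = (3+152-1)·t_tx + 3·t_prop = 154·1.50483 + 3·23942.3 = 72100 μs.

72100 μs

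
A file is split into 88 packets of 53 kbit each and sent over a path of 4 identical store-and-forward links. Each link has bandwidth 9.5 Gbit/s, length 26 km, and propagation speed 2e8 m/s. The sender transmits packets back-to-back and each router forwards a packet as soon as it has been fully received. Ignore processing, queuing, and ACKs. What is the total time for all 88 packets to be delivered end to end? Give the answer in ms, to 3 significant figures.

1.03 ms

Per-hop transmission t_tx = L/R = 53000/9500000000 = 0.00557895 ms.
Per-hop propagation t_prop = 26000/200000000 = 0.13 ms.
Pipeline fill: first packet needs 4·t_tx to clear all hops; remaining 87 packets each add one t_tx.
Total = (4+88-1)·t_tx + 4·t_prop = 91·0.00557895 + 4·0.13 = 1.03 ms.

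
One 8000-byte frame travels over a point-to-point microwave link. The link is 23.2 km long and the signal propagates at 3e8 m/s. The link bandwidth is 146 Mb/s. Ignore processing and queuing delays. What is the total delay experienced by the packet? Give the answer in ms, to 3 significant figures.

0.516 ms

L = 8000 × 8 = 64000 bits.
Transmission delay = L/R = 64000 / 146000000 = 0.438356 ms.
Propagation delay = d/s = 23200 m / 300000000 m/s = 0.0773333 ms.
Total = 0.516 ms.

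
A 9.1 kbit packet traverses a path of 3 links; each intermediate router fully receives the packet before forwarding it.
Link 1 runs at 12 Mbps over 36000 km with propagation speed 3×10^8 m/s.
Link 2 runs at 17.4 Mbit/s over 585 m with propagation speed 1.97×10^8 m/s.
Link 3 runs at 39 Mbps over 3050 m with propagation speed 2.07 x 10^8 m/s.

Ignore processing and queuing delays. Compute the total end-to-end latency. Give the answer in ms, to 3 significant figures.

122 ms

L = 9100 bits.
Transmission delays (L/R per hop): 0.758333, 0.522989, 0.233333 ms; sum = 1.51466 ms.
Propagation delays (d/s per hop): 120, 0.00296954, 0.0147343 ms; sum = 120.018 ms.
End-to-end = 122 ms.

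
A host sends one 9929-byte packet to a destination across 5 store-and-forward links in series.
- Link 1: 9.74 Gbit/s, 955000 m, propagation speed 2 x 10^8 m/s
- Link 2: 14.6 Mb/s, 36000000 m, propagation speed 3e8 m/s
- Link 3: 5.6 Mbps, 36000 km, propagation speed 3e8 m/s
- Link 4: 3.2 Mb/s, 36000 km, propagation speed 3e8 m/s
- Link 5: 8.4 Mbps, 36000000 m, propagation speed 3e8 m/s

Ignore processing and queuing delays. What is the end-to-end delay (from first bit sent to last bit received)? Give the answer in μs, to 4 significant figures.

538700 μs

L = 9929 × 8 = 79432 bits.
Transmission delays (L/R per hop): 8.15524, 5440.55, 14184.3, 24822.5, 9456.19 μs; sum = 53911.7 μs.
Propagation delays (d/s per hop): 4775, 120000, 120000, 120000, 120000 μs; sum = 484775 μs.
End-to-end = 538700 μs.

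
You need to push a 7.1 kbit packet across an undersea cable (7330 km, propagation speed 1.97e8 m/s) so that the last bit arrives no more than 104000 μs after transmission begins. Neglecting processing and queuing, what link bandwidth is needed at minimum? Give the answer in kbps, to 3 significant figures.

Propagation delay = 7330000 / 197000000 = 37208.1 μs.
Transmission budget = 104000 − 37208.1 = 66791.9 μs.
R ≥ L / t_tx = 7100 bits / 0.0667919 s = 106 kbps.

106 kbps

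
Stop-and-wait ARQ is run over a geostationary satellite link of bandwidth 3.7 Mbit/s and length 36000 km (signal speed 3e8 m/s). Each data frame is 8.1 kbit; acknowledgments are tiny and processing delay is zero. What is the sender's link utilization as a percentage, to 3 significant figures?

t_tx = L/R = 8100/3700000 = 0.00218919 s.
t_prop = 36000000/300000000 = 0.12 s; RTT = 0.24 s.
Cycle = t_tx + RTT = 0.242189 s.
Utilization = t_tx / cycle = 0.00218919/0.242189 = 0.904 %.

0.904 %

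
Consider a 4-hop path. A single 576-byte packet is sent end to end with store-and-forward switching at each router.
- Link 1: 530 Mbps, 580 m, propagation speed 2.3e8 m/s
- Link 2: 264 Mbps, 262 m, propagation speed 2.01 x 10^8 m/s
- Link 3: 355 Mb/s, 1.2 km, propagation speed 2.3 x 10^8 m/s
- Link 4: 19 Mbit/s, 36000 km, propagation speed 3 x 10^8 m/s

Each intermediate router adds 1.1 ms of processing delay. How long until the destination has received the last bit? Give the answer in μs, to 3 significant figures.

L = 576 × 8 = 4608 bits.
Transmission delays (L/R per hop): 8.69434, 17.4545, 12.9803, 242.526 μs; sum = 281.655 μs.
Propagation delays (d/s per hop): 2.52174, 1.30348, 5.21739, 120000 μs; sum = 120009 μs.
Processing at 3 router(s): 3 × 1.1 ms = 3300 μs.
End-to-end = 124000 μs.

124000 μs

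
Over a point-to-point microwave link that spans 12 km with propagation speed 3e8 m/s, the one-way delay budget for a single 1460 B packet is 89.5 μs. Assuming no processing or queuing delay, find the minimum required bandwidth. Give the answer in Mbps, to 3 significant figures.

236 Mbps

L = 11680 bits.
Propagation delay = 12000 / 300000000 = 40 μs.
Transmission budget = 89.5 − 40 = 49.5 μs.
R ≥ L / t_tx = 11680 bits / 4.95e-05 s = 236 Mbps.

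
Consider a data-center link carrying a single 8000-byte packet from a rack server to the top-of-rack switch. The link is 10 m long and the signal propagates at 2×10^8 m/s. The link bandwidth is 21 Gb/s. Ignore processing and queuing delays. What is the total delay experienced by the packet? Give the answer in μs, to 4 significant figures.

3.098 μs

L = 8000 × 8 = 64000 bits.
Transmission delay = L/R = 64000 / 21000000000 = 3.04762 μs.
Propagation delay = d/s = 10 m / 200000000 m/s = 0.05 μs.
Total = 3.098 μs.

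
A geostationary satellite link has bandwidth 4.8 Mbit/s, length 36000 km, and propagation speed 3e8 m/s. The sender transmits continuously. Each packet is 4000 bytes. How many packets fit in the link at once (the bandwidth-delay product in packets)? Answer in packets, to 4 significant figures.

18.00 packets

Propagation delay = 36000000 / 300000000 = 0.12 s.
BDP = R × t_prop = 4800000 × 0.12 = 576000 bits.
In packets of 32000 bits: 18.00 packets.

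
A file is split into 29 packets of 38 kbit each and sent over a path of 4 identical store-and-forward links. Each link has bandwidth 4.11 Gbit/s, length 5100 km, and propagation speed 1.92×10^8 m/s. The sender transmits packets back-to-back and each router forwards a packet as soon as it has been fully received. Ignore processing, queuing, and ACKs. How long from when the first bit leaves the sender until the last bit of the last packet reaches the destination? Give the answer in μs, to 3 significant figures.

107000 μs

Per-hop transmission t_tx = L/R = 38000/4.11e+09 = 9.24574 μs.
Per-hop propagation t_prop = 5100000/192000000 = 26562.5 μs.
Pipeline fill: first packet needs 4·t_tx to clear all hops; remaining 28 packets each add one t_tx.
Total = (4+29-1)·t_tx + 4·t_prop = 32·9.24574 + 4·26562.5 = 107000 μs.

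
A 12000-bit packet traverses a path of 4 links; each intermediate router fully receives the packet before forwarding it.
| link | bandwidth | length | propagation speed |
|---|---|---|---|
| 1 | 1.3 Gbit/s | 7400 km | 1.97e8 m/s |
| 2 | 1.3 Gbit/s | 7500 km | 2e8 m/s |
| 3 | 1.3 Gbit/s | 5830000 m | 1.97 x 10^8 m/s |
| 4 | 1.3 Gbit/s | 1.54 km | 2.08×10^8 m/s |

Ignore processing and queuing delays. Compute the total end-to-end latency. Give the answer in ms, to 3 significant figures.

105 ms

Transmission delay per hop = L/R = 12000/1300000000 = 0.00923077 ms; 4 hops → 0.0369231 ms.
Propagation delays (d/s per hop): 37.5635, 37.5, 29.5939, 0.00740385 ms; sum = 104.665 ms.
End-to-end = 105 ms.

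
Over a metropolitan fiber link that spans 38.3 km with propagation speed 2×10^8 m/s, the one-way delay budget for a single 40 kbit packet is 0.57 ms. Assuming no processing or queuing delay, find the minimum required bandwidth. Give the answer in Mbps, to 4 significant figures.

105.7 Mbps

Propagation delay = 38300 / 200000000 = 0.1915 ms.
Transmission budget = 0.57 − 0.1915 = 0.3785 ms.
R ≥ L / t_tx = 40000 bits / 0.0003785 s = 105.7 Mbps.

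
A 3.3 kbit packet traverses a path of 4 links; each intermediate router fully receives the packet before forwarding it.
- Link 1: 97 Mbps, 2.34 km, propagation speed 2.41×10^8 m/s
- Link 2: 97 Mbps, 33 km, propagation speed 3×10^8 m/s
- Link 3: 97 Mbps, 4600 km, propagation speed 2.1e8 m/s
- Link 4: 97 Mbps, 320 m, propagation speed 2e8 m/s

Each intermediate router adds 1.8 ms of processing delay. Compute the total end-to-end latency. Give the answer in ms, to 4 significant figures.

27.56 ms

L = 3300 bits.
Transmission delay per hop = L/R = 3300/97000000 = 0.0340206 ms; 4 hops → 0.136082 ms.
Propagation delays (d/s per hop): 0.00970954, 0.11, 21.9048, 0.0016 ms; sum = 22.0261 ms.
Processing at 3 router(s): 3 × 1.8 ms = 5.4 ms.
End-to-end = 27.56 ms.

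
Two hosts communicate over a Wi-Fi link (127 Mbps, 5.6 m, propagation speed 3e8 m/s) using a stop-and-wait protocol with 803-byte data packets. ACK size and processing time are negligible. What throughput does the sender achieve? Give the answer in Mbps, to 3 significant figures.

t_tx = L/R = 6424/127000000 = 5.05827e-05 s.
t_prop = 5.6/300000000 = 1.86667e-08 s; RTT = 3.73333e-08 s.
Cycle = t_tx + RTT = 5.062e-05 s.
Throughput = L / cycle = 6424 / 5.062e-05 = 127 Mbps.

127 Mbps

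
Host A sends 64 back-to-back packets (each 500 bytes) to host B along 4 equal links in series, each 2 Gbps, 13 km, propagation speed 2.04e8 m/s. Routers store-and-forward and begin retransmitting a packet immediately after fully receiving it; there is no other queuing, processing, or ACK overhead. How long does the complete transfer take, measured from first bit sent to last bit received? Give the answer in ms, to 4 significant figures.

Per-hop transmission t_tx = L/R = 4000/2000000000 = 0.002 ms.
Per-hop propagation t_prop = 13000/204000000 = 0.0637255 ms.
Pipeline fill: first packet needs 4·t_tx to clear all hops; remaining 63 packets each add one t_tx.
Total = (4+64-1)·t_tx + 4·t_prop = 67·0.002 + 4·0.0637255 = 0.3889 ms.

0.3889 ms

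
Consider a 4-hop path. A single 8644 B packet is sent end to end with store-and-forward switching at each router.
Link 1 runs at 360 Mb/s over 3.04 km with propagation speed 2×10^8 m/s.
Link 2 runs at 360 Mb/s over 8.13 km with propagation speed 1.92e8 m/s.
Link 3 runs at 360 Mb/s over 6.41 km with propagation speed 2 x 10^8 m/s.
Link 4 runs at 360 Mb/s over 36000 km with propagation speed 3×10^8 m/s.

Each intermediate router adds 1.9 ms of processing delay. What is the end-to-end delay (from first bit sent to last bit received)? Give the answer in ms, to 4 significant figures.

126.6 ms

L = 8644 × 8 = 69152 bits.
Transmission delay per hop = L/R = 69152/360000000 = 0.192089 ms; 4 hops → 0.768356 ms.
Propagation delays (d/s per hop): 0.0152, 0.0423438, 0.03205, 120 ms; sum = 120.09 ms.
Processing at 3 router(s): 3 × 1.9 ms = 5.7 ms.
End-to-end = 126.6 ms.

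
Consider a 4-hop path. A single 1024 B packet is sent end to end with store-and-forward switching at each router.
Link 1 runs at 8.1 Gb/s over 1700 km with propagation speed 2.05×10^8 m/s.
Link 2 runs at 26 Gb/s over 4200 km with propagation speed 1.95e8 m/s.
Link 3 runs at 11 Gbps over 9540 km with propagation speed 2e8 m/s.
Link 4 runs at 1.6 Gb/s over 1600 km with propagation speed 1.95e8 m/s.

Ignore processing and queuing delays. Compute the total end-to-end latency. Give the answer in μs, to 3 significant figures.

L = 1024 × 8 = 8192 bits.
Transmission delays (L/R per hop): 1.01136, 0.315077, 0.744727, 5.12 μs; sum = 7.19116 μs.
Propagation delays (d/s per hop): 8292.68, 21538.5, 47700, 8205.13 μs; sum = 85736.3 μs.
End-to-end = 85700 μs.

85700 μs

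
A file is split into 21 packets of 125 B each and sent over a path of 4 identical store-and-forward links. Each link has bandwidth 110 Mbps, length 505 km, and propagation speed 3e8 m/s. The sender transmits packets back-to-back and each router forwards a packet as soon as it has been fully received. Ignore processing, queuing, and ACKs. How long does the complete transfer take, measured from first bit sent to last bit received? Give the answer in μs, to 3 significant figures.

6950 μs

Per-hop transmission t_tx = L/R = 1000/110000000 = 9.09091 μs.
Per-hop propagation t_prop = 505000/300000000 = 1683.33 μs.
Pipeline fill: first packet needs 4·t_tx to clear all hops; remaining 20 packets each add one t_tx.
Total = (4+21-1)·t_tx + 4·t_prop = 24·9.09091 + 4·1683.33 = 6950 μs.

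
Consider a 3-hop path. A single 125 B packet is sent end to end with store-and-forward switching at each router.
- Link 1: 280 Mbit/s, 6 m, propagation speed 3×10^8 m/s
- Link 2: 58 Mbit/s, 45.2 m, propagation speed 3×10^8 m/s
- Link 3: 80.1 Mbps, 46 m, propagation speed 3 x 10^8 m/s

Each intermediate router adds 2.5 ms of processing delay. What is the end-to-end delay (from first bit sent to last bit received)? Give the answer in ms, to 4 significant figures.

L = 125 × 8 = 1000 bits.
Transmission delays (L/R per hop): 0.00357143, 0.0172414, 0.0124844 ms; sum = 0.0332972 ms.
Propagation delays (d/s per hop): 2e-05, 0.000150667, 0.000153333 ms; sum = 0.000324 ms.
Processing at 2 router(s): 2 × 2.5 ms = 5 ms.
End-to-end = 5.034 ms.

5.034 ms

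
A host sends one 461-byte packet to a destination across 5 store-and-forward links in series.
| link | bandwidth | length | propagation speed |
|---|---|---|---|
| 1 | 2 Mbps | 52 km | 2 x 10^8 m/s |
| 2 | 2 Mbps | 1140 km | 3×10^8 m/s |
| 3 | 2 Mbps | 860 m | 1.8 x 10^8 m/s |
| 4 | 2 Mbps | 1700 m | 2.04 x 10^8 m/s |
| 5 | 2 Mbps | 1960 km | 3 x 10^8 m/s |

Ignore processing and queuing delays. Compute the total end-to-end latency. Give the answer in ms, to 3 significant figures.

19.8 ms

L = 461 × 8 = 3688 bits.
Transmission delay per hop = L/R = 3688/2000000 = 1.844 ms; 5 hops → 9.22 ms.
Propagation delays (d/s per hop): 0.26, 3.8, 0.00477778, 0.00833333, 6.53333 ms; sum = 10.6064 ms.
End-to-end = 19.8 ms.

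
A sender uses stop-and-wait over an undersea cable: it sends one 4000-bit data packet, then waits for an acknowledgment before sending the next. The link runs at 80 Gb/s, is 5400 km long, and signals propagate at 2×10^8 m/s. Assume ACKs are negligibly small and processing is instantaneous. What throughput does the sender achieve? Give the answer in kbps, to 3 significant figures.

74.1 kbps

t_tx = L/R = 4000/80000000000 = 5e-08 s.
t_prop = 5400000/200000000 = 0.027 s; RTT = 0.054 s.
Cycle = t_tx + RTT = 0.0540001 s.
Throughput = L / cycle = 4000 / 0.0540001 = 74.1 kbps.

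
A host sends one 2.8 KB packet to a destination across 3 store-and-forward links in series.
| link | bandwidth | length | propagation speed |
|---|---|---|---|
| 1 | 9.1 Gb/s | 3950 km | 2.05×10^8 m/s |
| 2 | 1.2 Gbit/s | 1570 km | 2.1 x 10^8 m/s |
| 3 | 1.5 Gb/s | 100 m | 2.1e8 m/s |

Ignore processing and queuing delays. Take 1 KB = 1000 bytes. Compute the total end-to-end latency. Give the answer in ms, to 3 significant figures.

L = 22400 bits.
Transmission delays (L/R per hop): 0.00246154, 0.0186667, 0.0149333 ms; sum = 0.0360615 ms.
Propagation delays (d/s per hop): 19.2683, 7.47619, 0.00047619 ms; sum = 26.745 ms.
End-to-end = 26.8 ms.

26.8 ms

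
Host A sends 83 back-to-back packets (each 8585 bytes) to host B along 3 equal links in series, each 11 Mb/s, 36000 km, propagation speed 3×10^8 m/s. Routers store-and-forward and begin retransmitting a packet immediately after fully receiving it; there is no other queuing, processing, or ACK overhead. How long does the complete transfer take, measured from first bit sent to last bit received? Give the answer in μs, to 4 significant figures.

890700 μs

Per-hop transmission t_tx = L/R = 68680/11000000 = 6243.64 μs.
Per-hop propagation t_prop = 36000000/300000000 = 120000 μs.
Pipeline fill: first packet needs 3·t_tx to clear all hops; remaining 82 packets each add one t_tx.
Total = (3+83-1)·t_tx + 3·t_prop = 85·6243.64 + 3·120000 = 890700 μs.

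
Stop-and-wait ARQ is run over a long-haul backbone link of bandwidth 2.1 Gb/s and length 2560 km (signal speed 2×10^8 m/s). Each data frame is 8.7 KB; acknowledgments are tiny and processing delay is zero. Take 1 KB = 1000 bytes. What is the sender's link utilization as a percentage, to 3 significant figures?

t_tx = L/R = 69600/2100000000 = 3.31429e-05 s.
t_prop = 2560000/200000000 = 0.0128 s; RTT = 0.0256 s.
Cycle = t_tx + RTT = 0.0256331 s.
Utilization = t_tx / cycle = 3.31429e-05/0.0256331 = 0.129 %.

0.129 %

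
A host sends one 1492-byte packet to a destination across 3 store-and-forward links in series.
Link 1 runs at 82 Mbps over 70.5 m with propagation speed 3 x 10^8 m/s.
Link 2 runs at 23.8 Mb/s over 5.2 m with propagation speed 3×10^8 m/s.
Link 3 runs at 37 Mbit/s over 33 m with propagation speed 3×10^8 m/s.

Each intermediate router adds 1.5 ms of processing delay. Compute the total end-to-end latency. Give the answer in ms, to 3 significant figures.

L = 1492 × 8 = 11936 bits.
Transmission delays (L/R per hop): 0.145561, 0.501513, 0.322595 ms; sum = 0.969668 ms.
Propagation delays (d/s per hop): 0.000235, 1.73333e-05, 0.00011 ms; sum = 0.000362333 ms.
Processing at 2 router(s): 2 × 1.5 ms = 3 ms.
End-to-end = 3.97 ms.

3.97 ms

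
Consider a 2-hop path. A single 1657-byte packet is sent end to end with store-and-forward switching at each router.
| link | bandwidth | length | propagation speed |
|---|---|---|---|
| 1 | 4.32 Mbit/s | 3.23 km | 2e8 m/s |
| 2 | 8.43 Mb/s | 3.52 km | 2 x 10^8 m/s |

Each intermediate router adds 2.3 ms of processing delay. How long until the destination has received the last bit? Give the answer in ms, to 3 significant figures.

6.97 ms

L = 1657 × 8 = 13256 bits.
Transmission delays (L/R per hop): 3.06852, 1.57248 ms; sum = 4.641 ms.
Propagation delays (d/s per hop): 0.01615, 0.0176 ms; sum = 0.03375 ms.
Processing at 1 router(s): 1 × 2.3 ms = 2.3 ms.
End-to-end = 6.97 ms.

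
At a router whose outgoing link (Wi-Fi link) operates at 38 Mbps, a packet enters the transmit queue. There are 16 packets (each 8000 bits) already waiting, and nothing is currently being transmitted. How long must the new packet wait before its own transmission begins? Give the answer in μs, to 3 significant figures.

3370 μs

Each queued packet: L/R = 8000/38000000 = 210.526 μs.
16 queued → 3368.42 μs.
Queuing delay = 3370 μs.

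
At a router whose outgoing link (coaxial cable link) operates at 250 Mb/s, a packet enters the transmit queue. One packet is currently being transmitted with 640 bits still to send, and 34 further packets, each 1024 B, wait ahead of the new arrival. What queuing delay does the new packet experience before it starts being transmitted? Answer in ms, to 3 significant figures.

Each queued packet: L/R = 8192/250000000 = 0.032768 ms.
34 queued → 1.11411 ms.
Plus remaining 640 bits of current packet: 0.00256 ms.
Queuing delay = 1.12 ms.

1.12 ms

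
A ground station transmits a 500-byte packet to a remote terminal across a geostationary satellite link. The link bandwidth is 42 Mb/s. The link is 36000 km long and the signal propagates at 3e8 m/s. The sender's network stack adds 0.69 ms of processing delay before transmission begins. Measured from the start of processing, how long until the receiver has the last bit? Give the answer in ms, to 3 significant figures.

L = 500 × 8 = 4000 bits.
Transmission delay = L/R = 4000 / 42000000 = 0.0952381 ms.
Propagation delay = d/s = 36000000 m / 300000000 m/s = 120 ms.
Plus processing delay 0.69 ms = 0.69 ms.
Total = 121 ms.

121 ms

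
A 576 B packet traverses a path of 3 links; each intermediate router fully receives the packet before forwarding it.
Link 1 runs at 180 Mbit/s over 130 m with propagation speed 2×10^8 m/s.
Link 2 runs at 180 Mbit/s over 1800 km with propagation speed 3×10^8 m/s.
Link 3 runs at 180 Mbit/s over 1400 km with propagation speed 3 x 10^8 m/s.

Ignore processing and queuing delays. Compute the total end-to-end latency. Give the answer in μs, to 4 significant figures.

L = 576 × 8 = 4608 bits.
Transmission delay per hop = L/R = 4608/180000000 = 25.6 μs; 3 hops → 76.8 μs.
Propagation delays (d/s per hop): 0.65, 6000, 4666.67 μs; sum = 10667.3 μs.
End-to-end = 10740 μs.

10740 μs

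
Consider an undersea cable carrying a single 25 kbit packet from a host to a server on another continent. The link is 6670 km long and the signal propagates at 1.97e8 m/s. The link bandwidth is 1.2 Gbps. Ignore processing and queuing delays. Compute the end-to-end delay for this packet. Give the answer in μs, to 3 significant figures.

L = 25000 bits.
Transmission delay = L/R = 25000 / 1200000000 = 20.8333 μs.
Propagation delay = d/s = 6670000 m / 197000000 m/s = 33857.9 μs.
Total = 33900 μs.

33900 μs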